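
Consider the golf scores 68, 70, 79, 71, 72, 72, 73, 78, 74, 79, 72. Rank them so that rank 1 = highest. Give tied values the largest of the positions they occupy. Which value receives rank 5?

73

Sorted (descending): 79, 79, 78, 74, 73, 72, 72, 72, 71, 70, 68
The 2 values of 79 occupy positions 1–2 → each gets rank 2.
The 3 values of 72 occupy positions 6–8 → each gets rank 8.
Rank 5 → value 73.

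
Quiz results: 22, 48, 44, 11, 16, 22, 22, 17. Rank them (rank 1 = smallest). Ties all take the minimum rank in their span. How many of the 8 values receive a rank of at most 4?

Sorted (ascending): 11, 16, 17, 22, 22, 22, 44, 48
The 3 values of 22 occupy positions 4–6 → each gets rank 4.
Ranks ≤ 4: {1, 2, 3, 4, 4, 4} → 6 values.

6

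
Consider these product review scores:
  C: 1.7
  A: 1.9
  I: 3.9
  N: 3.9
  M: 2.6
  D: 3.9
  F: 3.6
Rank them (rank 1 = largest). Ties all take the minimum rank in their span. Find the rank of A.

6

Sorted (descending): 3.9, 3.9, 3.9, 3.6, 2.6, 1.9, 1.7
The 3 values of 3.9 occupy positions 1–3 → each gets rank 1.
A has value 1.9 → rank 6.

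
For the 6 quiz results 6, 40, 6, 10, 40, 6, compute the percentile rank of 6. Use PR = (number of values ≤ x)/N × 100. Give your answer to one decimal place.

N = 6.
Strictly below 6: 0. Equal to 6: 3.
PR = 3/6 × 100 = 50.0

50.0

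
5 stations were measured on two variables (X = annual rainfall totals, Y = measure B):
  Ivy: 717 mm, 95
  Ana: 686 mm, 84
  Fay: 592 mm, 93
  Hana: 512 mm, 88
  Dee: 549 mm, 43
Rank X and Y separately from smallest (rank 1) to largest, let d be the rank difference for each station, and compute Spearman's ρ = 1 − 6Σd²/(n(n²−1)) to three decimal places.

0.500

Ranks of variable 1: 5, 4, 3, 1, 2
Ranks of variable 2: 5, 2, 4, 3, 1
d = r₁ − r₂: 0, 2, -1, -2, 1
d²: 0, 4, 1, 4, 1; Σd² = 10
ρ = 1 − 6·10/(5·24) = 1 − 60/120 = 0.500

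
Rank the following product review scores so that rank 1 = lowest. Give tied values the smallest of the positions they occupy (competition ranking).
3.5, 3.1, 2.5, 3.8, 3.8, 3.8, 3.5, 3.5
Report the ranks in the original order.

3, 2, 1, 6, 6, 6, 3, 3

Sorted (ascending): 2.5, 3.1, 3.5, 3.5, 3.5, 3.8, 3.8, 3.8
The 3 values of 3.5 occupy positions 3–5 → each gets rank 3.
The 3 values of 3.8 occupy positions 6–8 → each gets rank 6.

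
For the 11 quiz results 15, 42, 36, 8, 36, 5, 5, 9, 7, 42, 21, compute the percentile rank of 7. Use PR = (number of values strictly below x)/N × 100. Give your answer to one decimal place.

18.2

N = 11.
Strictly below 7: 2. Equal to 7: 1.
PR = 2/11 × 100 = 18.2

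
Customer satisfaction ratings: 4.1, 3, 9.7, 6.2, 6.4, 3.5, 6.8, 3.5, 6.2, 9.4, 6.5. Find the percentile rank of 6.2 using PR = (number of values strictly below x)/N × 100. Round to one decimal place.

N = 11.
Strictly below 6.2: 4. Equal to 6.2: 2.
PR = 4/11 × 100 = 36.4

36.4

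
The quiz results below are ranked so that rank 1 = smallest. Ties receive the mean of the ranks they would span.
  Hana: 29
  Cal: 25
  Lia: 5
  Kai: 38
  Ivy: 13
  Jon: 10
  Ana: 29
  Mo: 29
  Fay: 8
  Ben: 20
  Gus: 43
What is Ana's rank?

Sorted (ascending): 5, 8, 10, 13, 20, 25, 29, 29, 29, 38, 43
The 3 values of 29 occupy positions 7–9 → average rank 8.
Ana has value 29 → rank 8.

8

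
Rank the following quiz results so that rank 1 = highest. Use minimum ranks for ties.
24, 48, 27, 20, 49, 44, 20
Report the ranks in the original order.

5, 2, 4, 6, 1, 3, 6

Sorted (descending): 49, 48, 44, 27, 24, 20, 20
The 2 values of 20 occupy positions 6–7 → each gets rank 6.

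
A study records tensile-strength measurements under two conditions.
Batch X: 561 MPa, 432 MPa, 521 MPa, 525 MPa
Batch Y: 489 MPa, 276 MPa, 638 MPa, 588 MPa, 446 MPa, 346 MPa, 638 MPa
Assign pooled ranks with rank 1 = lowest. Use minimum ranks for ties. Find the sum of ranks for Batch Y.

41

Sorted (ascending): 276, 346, 432, 446, 489, 521, 525, 561, 588, 638, 638
The 2 values of 638 occupy positions 10–11 → each gets rank 10.
Batch Y values → pooled ranks: 489→5, 276→1, 638→10, 588→9, 446→4, 346→2, 638→10
Rank sum = 5 + 1 + 10 + 9 + 4 + 2 + 10 = 41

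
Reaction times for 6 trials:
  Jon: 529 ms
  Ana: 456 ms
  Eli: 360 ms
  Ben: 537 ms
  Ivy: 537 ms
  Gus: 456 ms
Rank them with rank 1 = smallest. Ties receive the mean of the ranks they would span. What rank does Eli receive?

1

Sorted (ascending): 360, 456, 456, 529, 537, 537
The 2 values of 456 occupy positions 2–3 → average rank (2+3)/2 = 2.5.
The 2 values of 537 occupy positions 5–6 → average rank (5+6)/2 = 5.5.
Eli has value 360 ms → rank 1.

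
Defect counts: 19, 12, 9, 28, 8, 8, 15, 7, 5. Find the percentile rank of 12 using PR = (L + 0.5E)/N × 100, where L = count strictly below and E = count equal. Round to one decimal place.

61.1

N = 9.
Strictly below 12: 5. Equal to 12: 1.
PR = (5 + 0.5·1)/9 × 100 = 61.1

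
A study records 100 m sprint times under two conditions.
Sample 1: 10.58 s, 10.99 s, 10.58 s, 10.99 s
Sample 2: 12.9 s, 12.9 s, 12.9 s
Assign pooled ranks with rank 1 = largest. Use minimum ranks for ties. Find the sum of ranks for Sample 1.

20

Sorted (descending): 12.9, 12.9, 12.9, 10.99, 10.99, 10.58, 10.58
The 3 values of 12.9 occupy positions 1–3 → each gets rank 1.
The 2 values of 10.99 occupy positions 4–5 → each gets rank 4.
The 2 values of 10.58 occupy positions 6–7 → each gets rank 6.
Sample 1 values → pooled ranks: 10.58→6, 10.99→4, 10.58→6, 10.99→4
Rank sum = 6 + 4 + 6 + 4 = 20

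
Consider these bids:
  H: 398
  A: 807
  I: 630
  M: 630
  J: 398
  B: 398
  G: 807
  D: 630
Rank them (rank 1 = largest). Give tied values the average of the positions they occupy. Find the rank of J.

7

Sorted (descending): 807, 807, 630, 630, 630, 398, 398, 398
The 2 values of 807 occupy positions 1–2 → average rank (1+2)/2 = 1.5.
The 3 values of 630 occupy positions 3–5 → average rank 4.
The 3 values of 398 occupy positions 6–8 → average rank 7.
J has value 398 → rank 7.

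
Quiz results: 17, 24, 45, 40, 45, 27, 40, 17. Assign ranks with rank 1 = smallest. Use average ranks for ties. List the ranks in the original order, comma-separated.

1.5, 3, 7.5, 5.5, 7.5, 4, 5.5, 1.5

Sorted (ascending): 17, 17, 24, 27, 40, 40, 45, 45
The 2 values of 17 occupy positions 1–2 → average rank (1+2)/2 = 1.5.
The 2 values of 40 occupy positions 5–6 → average rank (5+6)/2 = 5.5.
The 2 values of 45 occupy positions 7–8 → average rank (7+8)/2 = 7.5.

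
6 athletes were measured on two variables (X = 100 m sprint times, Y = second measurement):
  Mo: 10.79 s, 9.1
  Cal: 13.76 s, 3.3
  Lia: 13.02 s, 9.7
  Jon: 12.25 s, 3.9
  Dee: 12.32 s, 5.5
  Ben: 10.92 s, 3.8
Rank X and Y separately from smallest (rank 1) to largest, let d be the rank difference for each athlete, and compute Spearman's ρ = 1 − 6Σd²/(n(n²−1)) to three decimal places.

-0.200

Ranks of variable 1: 1, 6, 5, 3, 4, 2
Ranks of variable 2: 5, 1, 6, 3, 4, 2
d = r₁ − r₂: -4, 5, -1, 0, 0, 0
d²: 16, 25, 1, 0, 0, 0; Σd² = 42
ρ = 1 − 6·42/(6·35) = 1 − 252/210 = -0.200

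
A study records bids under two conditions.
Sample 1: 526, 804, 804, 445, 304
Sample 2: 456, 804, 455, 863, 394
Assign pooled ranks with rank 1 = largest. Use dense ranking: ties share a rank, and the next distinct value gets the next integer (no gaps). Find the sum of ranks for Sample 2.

19

Sorted (descending): 863, 804, 804, 804, 526, 456, 455, 445, 394, 304
The 3 values of 804 share dense rank 2.
Remaining distinct values take the next consecutive integers.
Sample 2 values → pooled ranks: 456→4, 804→2, 455→5, 863→1, 394→7
Rank sum = 4 + 2 + 5 + 1 + 7 = 19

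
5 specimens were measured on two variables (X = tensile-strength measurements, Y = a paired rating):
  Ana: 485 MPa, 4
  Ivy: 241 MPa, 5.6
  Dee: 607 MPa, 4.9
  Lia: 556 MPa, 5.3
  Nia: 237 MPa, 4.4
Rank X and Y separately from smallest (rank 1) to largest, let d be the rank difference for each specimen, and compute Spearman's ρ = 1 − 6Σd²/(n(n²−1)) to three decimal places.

Ranks of variable 1: 3, 2, 5, 4, 1
Ranks of variable 2: 1, 5, 3, 4, 2
d = r₁ − r₂: 2, -3, 2, 0, -1
d²: 4, 9, 4, 0, 1; Σd² = 18
ρ = 1 − 6·18/(5·24) = 1 − 108/120 = 0.100

0.100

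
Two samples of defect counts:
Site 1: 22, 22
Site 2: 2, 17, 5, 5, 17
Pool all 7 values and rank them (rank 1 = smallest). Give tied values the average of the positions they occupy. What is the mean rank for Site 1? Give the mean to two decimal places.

Sorted (ascending): 2, 5, 5, 17, 17, 22, 22
The 2 values of 5 occupy positions 2–3 → average rank (2+3)/2 = 2.5.
The 2 values of 17 occupy positions 4–5 → average rank (4+5)/2 = 4.5.
The 2 values of 22 occupy positions 6–7 → average rank (6+7)/2 = 6.5.
Site 1 values → pooled ranks: 22→6.5, 22→6.5
Mean rank = (6.5 + 6.5) / 2 = 6.50

6.50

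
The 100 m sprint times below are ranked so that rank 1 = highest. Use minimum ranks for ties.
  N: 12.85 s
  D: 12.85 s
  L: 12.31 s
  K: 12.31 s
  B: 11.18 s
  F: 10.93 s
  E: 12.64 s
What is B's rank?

6

Sorted (descending): 12.85, 12.85, 12.64, 12.31, 12.31, 11.18, 10.93
The 2 values of 12.85 occupy positions 1–2 → each gets rank 1.
The 2 values of 12.31 occupy positions 4–5 → each gets rank 4.
B has value 11.18 s → rank 6.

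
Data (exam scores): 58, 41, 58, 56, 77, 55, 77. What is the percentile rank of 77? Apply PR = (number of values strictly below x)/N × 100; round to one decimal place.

N = 7.
Strictly below 77: 5. Equal to 77: 2.
PR = 5/7 × 100 = 71.4

71.4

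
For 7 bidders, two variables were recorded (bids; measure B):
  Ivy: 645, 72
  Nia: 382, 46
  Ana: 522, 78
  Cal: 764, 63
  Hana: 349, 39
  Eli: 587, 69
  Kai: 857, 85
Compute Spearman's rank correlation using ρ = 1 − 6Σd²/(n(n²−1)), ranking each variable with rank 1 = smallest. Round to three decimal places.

Ranks of variable 1: 5, 2, 3, 6, 1, 4, 7
Ranks of variable 2: 5, 2, 6, 3, 1, 4, 7
d = r₁ − r₂: 0, 0, -3, 3, 0, 0, 0
d²: 0, 0, 9, 9, 0, 0, 0; Σd² = 18
ρ = 1 − 6·18/(7·48) = 1 − 108/336 = 0.679

0.679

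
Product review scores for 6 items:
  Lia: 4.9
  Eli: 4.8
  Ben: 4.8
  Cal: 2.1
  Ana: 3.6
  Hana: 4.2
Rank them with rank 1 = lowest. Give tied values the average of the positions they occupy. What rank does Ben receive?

4.5

Sorted (ascending): 2.1, 3.6, 4.2, 4.8, 4.8, 4.9
The 2 values of 4.8 occupy positions 4–5 → average rank (4+5)/2 = 4.5.
Ben has value 4.8 → rank 4.5.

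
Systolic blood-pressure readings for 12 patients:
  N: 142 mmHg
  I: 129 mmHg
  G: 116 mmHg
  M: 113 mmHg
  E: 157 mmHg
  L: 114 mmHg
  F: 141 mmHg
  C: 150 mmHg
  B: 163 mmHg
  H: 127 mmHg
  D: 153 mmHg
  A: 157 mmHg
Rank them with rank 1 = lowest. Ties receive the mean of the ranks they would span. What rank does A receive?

Sorted (ascending): 113, 114, 116, 127, 129, 141, 142, 150, 153, 157, 157, 163
The 2 values of 157 occupy positions 10–11 → average rank (10+11)/2 = 10.5.
A has value 157 mmHg → rank 10.5.

10.5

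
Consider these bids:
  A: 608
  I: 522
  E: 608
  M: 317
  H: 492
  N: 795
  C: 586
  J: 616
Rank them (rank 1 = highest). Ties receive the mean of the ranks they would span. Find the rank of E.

Sorted (descending): 795, 616, 608, 608, 586, 522, 492, 317
The 2 values of 608 occupy positions 3–4 → average rank (3+4)/2 = 3.5.
E has value 608 → rank 3.5.

3.5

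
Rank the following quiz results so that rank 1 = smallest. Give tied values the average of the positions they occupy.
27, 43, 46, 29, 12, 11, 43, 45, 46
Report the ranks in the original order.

3, 5.5, 8.5, 4, 2, 1, 5.5, 7, 8.5

Sorted (ascending): 11, 12, 27, 29, 43, 43, 45, 46, 46
The 2 values of 43 occupy positions 5–6 → average rank (5+6)/2 = 5.5.
The 2 values of 46 occupy positions 8–9 → average rank (8+9)/2 = 8.5.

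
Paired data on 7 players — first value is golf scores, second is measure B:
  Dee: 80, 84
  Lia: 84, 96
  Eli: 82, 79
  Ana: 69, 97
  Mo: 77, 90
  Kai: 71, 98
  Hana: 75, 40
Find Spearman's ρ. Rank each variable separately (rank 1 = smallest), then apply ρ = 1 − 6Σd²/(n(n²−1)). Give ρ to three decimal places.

Ranks of variable 1: 5, 7, 6, 1, 4, 2, 3
Ranks of variable 2: 3, 5, 2, 6, 4, 7, 1
d = r₁ − r₂: 2, 2, 4, -5, 0, -5, 2
d²: 4, 4, 16, 25, 0, 25, 4; Σd² = 78
ρ = 1 − 6·78/(7·48) = 1 − 468/336 = -0.393

-0.393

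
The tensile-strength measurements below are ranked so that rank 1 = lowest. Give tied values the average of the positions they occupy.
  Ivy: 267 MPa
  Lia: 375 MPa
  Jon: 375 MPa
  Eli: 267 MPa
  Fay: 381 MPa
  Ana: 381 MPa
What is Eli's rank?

1.5

Sorted (ascending): 267, 267, 375, 375, 381, 381
The 2 values of 267 occupy positions 1–2 → average rank (1+2)/2 = 1.5.
The 2 values of 375 occupy positions 3–4 → average rank (3+4)/2 = 3.5.
The 2 values of 381 occupy positions 5–6 → average rank (5+6)/2 = 5.5.
Eli has value 267 MPa → rank 1.5.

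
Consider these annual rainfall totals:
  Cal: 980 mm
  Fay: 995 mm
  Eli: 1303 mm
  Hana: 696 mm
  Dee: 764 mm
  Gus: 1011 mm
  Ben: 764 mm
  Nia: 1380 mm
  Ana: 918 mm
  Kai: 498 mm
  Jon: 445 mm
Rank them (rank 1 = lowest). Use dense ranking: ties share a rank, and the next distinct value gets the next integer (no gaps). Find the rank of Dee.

Sorted (ascending): 445, 498, 696, 764, 764, 918, 980, 995, 1011, 1303, 1380
The 2 values of 764 share dense rank 4.
Remaining distinct values take the next consecutive integers.
Dee has value 764 mm → rank 4.

4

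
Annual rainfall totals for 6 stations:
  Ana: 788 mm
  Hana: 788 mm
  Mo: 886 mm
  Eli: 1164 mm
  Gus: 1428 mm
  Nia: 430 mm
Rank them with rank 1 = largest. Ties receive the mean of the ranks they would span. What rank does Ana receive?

4.5

Sorted (descending): 1428, 1164, 886, 788, 788, 430
The 2 values of 788 occupy positions 4–5 → average rank (4+5)/2 = 4.5.
Ana has value 788 mm → rank 4.5.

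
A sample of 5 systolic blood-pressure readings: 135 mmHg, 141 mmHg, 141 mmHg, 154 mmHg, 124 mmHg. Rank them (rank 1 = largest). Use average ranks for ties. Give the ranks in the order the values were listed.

4, 2.5, 2.5, 1, 5

Sorted (descending): 154, 141, 141, 135, 124
The 2 values of 141 occupy positions 2–3 → average rank (2+3)/2 = 2.5.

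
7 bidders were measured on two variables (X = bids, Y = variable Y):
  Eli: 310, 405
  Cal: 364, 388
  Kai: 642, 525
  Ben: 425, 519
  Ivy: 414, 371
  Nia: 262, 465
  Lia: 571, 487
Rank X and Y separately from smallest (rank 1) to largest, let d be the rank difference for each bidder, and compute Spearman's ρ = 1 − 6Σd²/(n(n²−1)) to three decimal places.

0.607

Ranks of variable 1: 2, 3, 7, 5, 4, 1, 6
Ranks of variable 2: 3, 2, 7, 6, 1, 4, 5
d = r₁ − r₂: -1, 1, 0, -1, 3, -3, 1
d²: 1, 1, 0, 1, 9, 9, 1; Σd² = 22
ρ = 1 − 6·22/(7·48) = 1 − 132/336 = 0.607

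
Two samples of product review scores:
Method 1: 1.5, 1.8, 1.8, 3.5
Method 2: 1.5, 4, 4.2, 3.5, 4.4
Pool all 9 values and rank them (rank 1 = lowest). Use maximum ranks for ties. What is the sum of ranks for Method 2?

Sorted (ascending): 1.5, 1.5, 1.8, 1.8, 3.5, 3.5, 4, 4.2, 4.4
The 2 values of 1.5 occupy positions 1–2 → each gets rank 2.
The 2 values of 1.8 occupy positions 3–4 → each gets rank 4.
The 2 values of 3.5 occupy positions 5–6 → each gets rank 6.
Method 2 values → pooled ranks: 1.5→2, 4→7, 4.2→8, 3.5→6, 4.4→9
Rank sum = 2 + 7 + 8 + 6 + 9 = 32

32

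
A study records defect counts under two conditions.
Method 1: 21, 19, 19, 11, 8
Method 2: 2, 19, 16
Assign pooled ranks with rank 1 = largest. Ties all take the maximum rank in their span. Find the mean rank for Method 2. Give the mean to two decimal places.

Sorted (descending): 21, 19, 19, 19, 16, 11, 8, 2
The 3 values of 19 occupy positions 2–4 → each gets rank 4.
Method 2 values → pooled ranks: 2→8, 19→4, 16→5
Mean rank = (8 + 4 + 5) / 3 = 5.67

5.67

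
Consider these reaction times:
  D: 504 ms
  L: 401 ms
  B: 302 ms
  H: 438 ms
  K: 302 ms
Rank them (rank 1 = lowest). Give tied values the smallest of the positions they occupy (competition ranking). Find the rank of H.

4

Sorted (ascending): 302, 302, 401, 438, 504
The 2 values of 302 occupy positions 1–2 → each gets rank 1.
H has value 438 ms → rank 4.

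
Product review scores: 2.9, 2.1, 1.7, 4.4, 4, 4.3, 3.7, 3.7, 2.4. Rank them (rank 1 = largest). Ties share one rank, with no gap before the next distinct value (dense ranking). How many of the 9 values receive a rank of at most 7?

8

Sorted (descending): 4.4, 4.3, 4, 3.7, 3.7, 2.9, 2.4, 2.1, 1.7
The 2 values of 3.7 share dense rank 4.
Remaining distinct values take the next consecutive integers.
Ranks ≤ 7: {1, 2, 3, 4, 4, 5, 6, 7} → 8 values.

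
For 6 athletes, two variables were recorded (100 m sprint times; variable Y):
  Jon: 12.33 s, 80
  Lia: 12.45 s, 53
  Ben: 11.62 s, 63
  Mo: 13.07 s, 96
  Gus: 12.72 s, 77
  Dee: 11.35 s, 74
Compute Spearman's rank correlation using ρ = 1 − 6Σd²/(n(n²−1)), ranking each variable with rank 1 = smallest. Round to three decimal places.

0.486

Ranks of variable 1: 3, 4, 2, 6, 5, 1
Ranks of variable 2: 5, 1, 2, 6, 4, 3
d = r₁ − r₂: -2, 3, 0, 0, 1, -2
d²: 4, 9, 0, 0, 1, 4; Σd² = 18
ρ = 1 − 6·18/(6·35) = 1 − 108/210 = 0.486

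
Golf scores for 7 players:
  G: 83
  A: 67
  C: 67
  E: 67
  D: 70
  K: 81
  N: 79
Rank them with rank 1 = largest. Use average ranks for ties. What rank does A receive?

Sorted (descending): 83, 81, 79, 70, 67, 67, 67
The 3 values of 67 occupy positions 5–7 → average rank 6.
A has value 67 → rank 6.

6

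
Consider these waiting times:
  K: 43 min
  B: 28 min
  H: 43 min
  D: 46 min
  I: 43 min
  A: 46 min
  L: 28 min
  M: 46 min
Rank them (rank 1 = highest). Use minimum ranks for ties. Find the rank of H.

4

Sorted (descending): 46, 46, 46, 43, 43, 43, 28, 28
The 3 values of 46 occupy positions 1–3 → each gets rank 1.
The 3 values of 43 occupy positions 4–6 → each gets rank 4.
The 2 values of 28 occupy positions 7–8 → each gets rank 7.
H has value 43 min → rank 4.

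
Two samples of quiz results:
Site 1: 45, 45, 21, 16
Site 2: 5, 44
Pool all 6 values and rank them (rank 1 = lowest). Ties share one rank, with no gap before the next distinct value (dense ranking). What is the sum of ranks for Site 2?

Sorted (ascending): 5, 16, 21, 44, 45, 45
The 2 values of 45 share dense rank 5.
Remaining distinct values take the next consecutive integers.
Site 2 values → pooled ranks: 5→1, 44→4
Rank sum = 1 + 4 = 5

5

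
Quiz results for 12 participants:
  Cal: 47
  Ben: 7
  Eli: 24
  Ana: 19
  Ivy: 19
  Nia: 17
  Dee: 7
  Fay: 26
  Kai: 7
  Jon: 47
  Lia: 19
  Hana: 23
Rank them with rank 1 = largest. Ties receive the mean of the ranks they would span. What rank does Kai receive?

11

Sorted (descending): 47, 47, 26, 24, 23, 19, 19, 19, 17, 7, 7, 7
The 2 values of 47 occupy positions 1–2 → average rank (1+2)/2 = 1.5.
The 3 values of 19 occupy positions 6–8 → average rank 7.
The 3 values of 7 occupy positions 10–12 → average rank 11.
Kai has value 7 → rank 11.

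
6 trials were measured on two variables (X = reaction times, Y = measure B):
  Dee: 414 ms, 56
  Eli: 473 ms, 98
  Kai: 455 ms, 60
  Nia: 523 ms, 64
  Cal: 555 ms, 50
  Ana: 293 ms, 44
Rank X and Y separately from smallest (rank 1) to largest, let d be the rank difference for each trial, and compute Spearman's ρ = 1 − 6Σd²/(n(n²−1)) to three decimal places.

Ranks of variable 1: 2, 4, 3, 5, 6, 1
Ranks of variable 2: 3, 6, 4, 5, 2, 1
d = r₁ − r₂: -1, -2, -1, 0, 4, 0
d²: 1, 4, 1, 0, 16, 0; Σd² = 22
ρ = 1 − 6·22/(6·35) = 1 − 132/210 = 0.371

0.371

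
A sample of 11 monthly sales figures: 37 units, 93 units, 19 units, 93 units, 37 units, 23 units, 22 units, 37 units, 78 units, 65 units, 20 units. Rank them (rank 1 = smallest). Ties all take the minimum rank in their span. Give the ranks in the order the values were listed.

5, 10, 1, 10, 5, 4, 3, 5, 9, 8, 2

Sorted (ascending): 19, 20, 22, 23, 37, 37, 37, 65, 78, 93, 93
The 3 values of 37 occupy positions 5–7 → each gets rank 5.
The 2 values of 93 occupy positions 10–11 → each gets rank 10.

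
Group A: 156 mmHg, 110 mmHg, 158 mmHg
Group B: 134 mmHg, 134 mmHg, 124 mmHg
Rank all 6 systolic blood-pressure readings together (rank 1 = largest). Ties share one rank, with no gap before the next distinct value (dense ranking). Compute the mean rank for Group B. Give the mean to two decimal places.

3.33

Sorted (descending): 158, 156, 134, 134, 124, 110
The 2 values of 134 share dense rank 3.
Remaining distinct values take the next consecutive integers.
Group B values → pooled ranks: 134→3, 134→3, 124→4
Mean rank = (3 + 3 + 4) / 3 = 3.33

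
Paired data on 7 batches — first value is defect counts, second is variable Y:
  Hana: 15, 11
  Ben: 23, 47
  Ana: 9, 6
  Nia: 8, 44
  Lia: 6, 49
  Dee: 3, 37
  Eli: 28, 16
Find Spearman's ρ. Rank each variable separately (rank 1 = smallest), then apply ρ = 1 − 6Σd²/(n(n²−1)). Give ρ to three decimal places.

Ranks of variable 1: 5, 6, 4, 3, 2, 1, 7
Ranks of variable 2: 2, 6, 1, 5, 7, 4, 3
d = r₁ − r₂: 3, 0, 3, -2, -5, -3, 4
d²: 9, 0, 9, 4, 25, 9, 16; Σd² = 72
ρ = 1 − 6·72/(7·48) = 1 − 432/336 = -0.286

-0.286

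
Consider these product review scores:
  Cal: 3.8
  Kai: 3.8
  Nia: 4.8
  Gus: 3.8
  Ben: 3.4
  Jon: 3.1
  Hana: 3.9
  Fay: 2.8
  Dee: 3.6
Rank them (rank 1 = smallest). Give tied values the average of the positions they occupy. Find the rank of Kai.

Sorted (ascending): 2.8, 3.1, 3.4, 3.6, 3.8, 3.8, 3.8, 3.9, 4.8
The 3 values of 3.8 occupy positions 5–7 → average rank 6.
Kai has value 3.8 → rank 6.

6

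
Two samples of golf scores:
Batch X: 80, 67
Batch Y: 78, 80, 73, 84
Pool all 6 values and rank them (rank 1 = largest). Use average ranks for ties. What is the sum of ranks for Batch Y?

Sorted (descending): 84, 80, 80, 78, 73, 67
The 2 values of 80 occupy positions 2–3 → average rank (2+3)/2 = 2.5.
Batch Y values → pooled ranks: 78→4, 80→2.5, 73→5, 84→1
Rank sum = 4 + 2.5 + 5 + 1 = 12.5

12.5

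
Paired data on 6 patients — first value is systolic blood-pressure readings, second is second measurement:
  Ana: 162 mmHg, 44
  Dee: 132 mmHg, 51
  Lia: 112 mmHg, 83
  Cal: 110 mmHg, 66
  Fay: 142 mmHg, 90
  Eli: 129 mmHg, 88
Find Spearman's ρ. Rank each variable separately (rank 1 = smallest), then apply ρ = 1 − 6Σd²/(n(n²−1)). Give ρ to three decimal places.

-0.200

Ranks of variable 1: 6, 4, 2, 1, 5, 3
Ranks of variable 2: 1, 2, 4, 3, 6, 5
d = r₁ − r₂: 5, 2, -2, -2, -1, -2
d²: 25, 4, 4, 4, 1, 4; Σd² = 42
ρ = 1 − 6·42/(6·35) = 1 − 252/210 = -0.200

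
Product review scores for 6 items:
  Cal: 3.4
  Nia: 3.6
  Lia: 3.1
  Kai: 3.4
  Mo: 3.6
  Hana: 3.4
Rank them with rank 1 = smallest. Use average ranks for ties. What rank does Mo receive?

Sorted (ascending): 3.1, 3.4, 3.4, 3.4, 3.6, 3.6
The 3 values of 3.4 occupy positions 2–4 → average rank 3.
The 2 values of 3.6 occupy positions 5–6 → average rank (5+6)/2 = 5.5.
Mo has value 3.6 → rank 5.5.

5.5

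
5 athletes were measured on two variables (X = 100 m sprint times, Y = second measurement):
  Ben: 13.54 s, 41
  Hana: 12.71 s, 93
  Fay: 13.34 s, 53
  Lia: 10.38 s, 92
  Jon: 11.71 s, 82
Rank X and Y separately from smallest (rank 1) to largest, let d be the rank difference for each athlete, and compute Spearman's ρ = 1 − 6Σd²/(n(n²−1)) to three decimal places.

-0.700

Ranks of variable 1: 5, 3, 4, 1, 2
Ranks of variable 2: 1, 5, 2, 4, 3
d = r₁ − r₂: 4, -2, 2, -3, -1
d²: 16, 4, 4, 9, 1; Σd² = 34
ρ = 1 − 6·34/(5·24) = 1 − 204/120 = -0.700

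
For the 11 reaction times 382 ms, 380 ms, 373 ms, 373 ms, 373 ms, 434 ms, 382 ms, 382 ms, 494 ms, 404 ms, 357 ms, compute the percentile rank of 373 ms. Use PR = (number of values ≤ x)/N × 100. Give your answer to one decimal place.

36.4

N = 11.
Strictly below 373: 1. Equal to 373: 3.
PR = 4/11 × 100 = 36.4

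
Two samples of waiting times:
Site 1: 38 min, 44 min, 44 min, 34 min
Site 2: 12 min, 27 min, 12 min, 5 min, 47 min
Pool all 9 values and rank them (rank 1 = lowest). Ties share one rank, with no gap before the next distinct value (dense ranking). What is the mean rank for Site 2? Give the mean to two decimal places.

3.00

Sorted (ascending): 5, 12, 12, 27, 34, 38, 44, 44, 47
The 2 values of 12 share dense rank 2.
The 2 values of 44 share dense rank 6.
Remaining distinct values take the next consecutive integers.
Site 2 values → pooled ranks: 12→2, 27→3, 12→2, 5→1, 47→7
Mean rank = (2 + 3 + 2 + 1 + 7) / 5 = 3.00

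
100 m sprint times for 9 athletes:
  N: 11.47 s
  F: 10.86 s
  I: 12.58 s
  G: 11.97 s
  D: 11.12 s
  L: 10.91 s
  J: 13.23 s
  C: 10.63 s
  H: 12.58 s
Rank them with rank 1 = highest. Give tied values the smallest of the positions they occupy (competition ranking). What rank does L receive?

7

Sorted (descending): 13.23, 12.58, 12.58, 11.97, 11.47, 11.12, 10.91, 10.86, 10.63
The 2 values of 12.58 occupy positions 2–3 → each gets rank 2.
L has value 10.91 s → rank 7.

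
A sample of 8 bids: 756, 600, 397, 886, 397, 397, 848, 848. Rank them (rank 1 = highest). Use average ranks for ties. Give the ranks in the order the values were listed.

4, 5, 7, 1, 7, 7, 2.5, 2.5

Sorted (descending): 886, 848, 848, 756, 600, 397, 397, 397
The 2 values of 848 occupy positions 2–3 → average rank (2+3)/2 = 2.5.
The 3 values of 397 occupy positions 6–8 → average rank 7.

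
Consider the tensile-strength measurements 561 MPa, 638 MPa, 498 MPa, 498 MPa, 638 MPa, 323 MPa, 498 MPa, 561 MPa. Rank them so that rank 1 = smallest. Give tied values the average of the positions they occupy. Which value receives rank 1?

Sorted (ascending): 323, 498, 498, 498, 561, 561, 638, 638
The 3 values of 498 occupy positions 2–4 → average rank 3.
The 2 values of 561 occupy positions 5–6 → average rank (5+6)/2 = 5.5.
The 2 values of 638 occupy positions 7–8 → average rank (7+8)/2 = 7.5.
Rank 1 → value 323.

323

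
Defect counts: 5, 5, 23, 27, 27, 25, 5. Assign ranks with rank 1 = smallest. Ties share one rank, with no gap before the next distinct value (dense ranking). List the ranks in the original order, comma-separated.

Sorted (ascending): 5, 5, 5, 23, 25, 27, 27
The 3 values of 5 share dense rank 1.
The 2 values of 27 share dense rank 4.
Remaining distinct values take the next consecutive integers.

1, 1, 2, 4, 4, 3, 1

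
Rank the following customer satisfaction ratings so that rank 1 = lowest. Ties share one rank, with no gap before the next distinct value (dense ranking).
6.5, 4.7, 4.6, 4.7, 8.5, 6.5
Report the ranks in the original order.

Sorted (ascending): 4.6, 4.7, 4.7, 6.5, 6.5, 8.5
The 2 values of 4.7 share dense rank 2.
The 2 values of 6.5 share dense rank 3.
Remaining distinct values take the next consecutive integers.

3, 2, 1, 2, 4, 3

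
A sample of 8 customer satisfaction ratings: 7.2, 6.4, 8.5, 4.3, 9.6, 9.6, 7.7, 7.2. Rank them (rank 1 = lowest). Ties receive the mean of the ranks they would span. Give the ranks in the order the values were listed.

3.5, 2, 6, 1, 7.5, 7.5, 5, 3.5

Sorted (ascending): 4.3, 6.4, 7.2, 7.2, 7.7, 8.5, 9.6, 9.6
The 2 values of 7.2 occupy positions 3–4 → average rank (3+4)/2 = 3.5.
The 2 values of 9.6 occupy positions 7–8 → average rank (7+8)/2 = 7.5.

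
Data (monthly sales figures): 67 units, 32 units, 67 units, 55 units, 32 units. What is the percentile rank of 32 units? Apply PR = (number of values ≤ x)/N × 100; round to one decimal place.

N = 5.
Strictly below 32: 0. Equal to 32: 2.
PR = 2/5 × 100 = 40.0

40.0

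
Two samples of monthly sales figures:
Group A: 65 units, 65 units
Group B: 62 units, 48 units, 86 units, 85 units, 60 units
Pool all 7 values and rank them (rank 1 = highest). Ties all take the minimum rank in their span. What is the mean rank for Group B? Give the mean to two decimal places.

Sorted (descending): 86, 85, 65, 65, 62, 60, 48
The 2 values of 65 occupy positions 3–4 → each gets rank 3.
Group B values → pooled ranks: 62→5, 48→7, 86→1, 85→2, 60→6
Mean rank = (5 + 7 + 1 + 2 + 6) / 5 = 4.20

4.20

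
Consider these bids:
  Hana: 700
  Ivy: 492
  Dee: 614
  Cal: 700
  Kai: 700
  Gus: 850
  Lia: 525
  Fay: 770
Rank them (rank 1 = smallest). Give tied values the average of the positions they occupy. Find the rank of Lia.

2

Sorted (ascending): 492, 525, 614, 700, 700, 700, 770, 850
The 3 values of 700 occupy positions 4–6 → average rank 5.
Lia has value 525 → rank 2.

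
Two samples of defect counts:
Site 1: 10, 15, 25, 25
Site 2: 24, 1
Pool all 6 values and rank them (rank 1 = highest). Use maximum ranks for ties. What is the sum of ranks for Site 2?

9

Sorted (descending): 25, 25, 24, 15, 10, 1
The 2 values of 25 occupy positions 1–2 → each gets rank 2.
Site 2 values → pooled ranks: 24→3, 1→6
Rank sum = 3 + 6 = 9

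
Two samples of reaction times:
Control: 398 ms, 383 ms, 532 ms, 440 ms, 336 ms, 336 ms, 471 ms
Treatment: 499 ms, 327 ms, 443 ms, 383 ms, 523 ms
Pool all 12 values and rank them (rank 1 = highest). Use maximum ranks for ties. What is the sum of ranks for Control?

49

Sorted (descending): 532, 523, 499, 471, 443, 440, 398, 383, 383, 336, 336, 327
The 2 values of 383 occupy positions 8–9 → each gets rank 9.
The 2 values of 336 occupy positions 10–11 → each gets rank 11.
Control values → pooled ranks: 398→7, 383→9, 532→1, 440→6, 336→11, 336→11, 471→4
Rank sum = 7 + 9 + 1 + 6 + 11 + 11 + 4 = 49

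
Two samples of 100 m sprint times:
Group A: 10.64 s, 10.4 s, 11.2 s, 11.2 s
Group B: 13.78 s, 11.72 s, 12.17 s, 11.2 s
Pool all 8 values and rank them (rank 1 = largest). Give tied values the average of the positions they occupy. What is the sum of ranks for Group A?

25

Sorted (descending): 13.78, 12.17, 11.72, 11.2, 11.2, 11.2, 10.64, 10.4
The 3 values of 11.2 occupy positions 4–6 → average rank 5.
Group A values → pooled ranks: 10.64→7, 10.4→8, 11.2→5, 11.2→5
Rank sum = 7 + 8 + 5 + 5 = 25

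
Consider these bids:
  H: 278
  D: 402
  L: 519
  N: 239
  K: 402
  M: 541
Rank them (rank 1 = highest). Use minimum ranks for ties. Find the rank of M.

1

Sorted (descending): 541, 519, 402, 402, 278, 239
The 2 values of 402 occupy positions 3–4 → each gets rank 3.
M has value 541 → rank 1.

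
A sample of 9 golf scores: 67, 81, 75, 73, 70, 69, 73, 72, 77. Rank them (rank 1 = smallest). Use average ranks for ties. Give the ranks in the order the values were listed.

Sorted (ascending): 67, 69, 70, 72, 73, 73, 75, 77, 81
The 2 values of 73 occupy positions 5–6 → average rank (5+6)/2 = 5.5.

1, 9, 7, 5.5, 3, 2, 5.5, 4, 8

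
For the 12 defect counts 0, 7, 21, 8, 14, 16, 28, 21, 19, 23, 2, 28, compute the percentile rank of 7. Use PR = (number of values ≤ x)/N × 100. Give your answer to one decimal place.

25.0

N = 12.
Strictly below 7: 2. Equal to 7: 1.
PR = 3/12 × 100 = 25.0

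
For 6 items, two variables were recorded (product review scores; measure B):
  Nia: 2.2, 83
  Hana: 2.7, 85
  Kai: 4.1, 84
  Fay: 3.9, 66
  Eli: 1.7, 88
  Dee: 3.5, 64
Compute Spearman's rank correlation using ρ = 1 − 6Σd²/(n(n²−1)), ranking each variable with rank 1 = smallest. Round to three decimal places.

Ranks of variable 1: 2, 3, 6, 5, 1, 4
Ranks of variable 2: 3, 5, 4, 2, 6, 1
d = r₁ − r₂: -1, -2, 2, 3, -5, 3
d²: 1, 4, 4, 9, 25, 9; Σd² = 52
ρ = 1 − 6·52/(6·35) = 1 − 312/210 = -0.486

-0.486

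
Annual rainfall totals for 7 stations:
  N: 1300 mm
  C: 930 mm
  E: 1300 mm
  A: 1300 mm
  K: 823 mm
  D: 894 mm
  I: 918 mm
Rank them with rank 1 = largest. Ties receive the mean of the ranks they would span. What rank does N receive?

2

Sorted (descending): 1300, 1300, 1300, 930, 918, 894, 823
The 3 values of 1300 occupy positions 1–3 → average rank 2.
N has value 1300 mm → rank 2.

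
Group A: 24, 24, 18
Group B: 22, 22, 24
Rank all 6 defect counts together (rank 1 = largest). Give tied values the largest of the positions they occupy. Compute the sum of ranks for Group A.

Sorted (descending): 24, 24, 24, 22, 22, 18
The 3 values of 24 occupy positions 1–3 → each gets rank 3.
The 2 values of 22 occupy positions 4–5 → each gets rank 5.
Group A values → pooled ranks: 24→3, 24→3, 18→6
Rank sum = 3 + 3 + 6 = 12

12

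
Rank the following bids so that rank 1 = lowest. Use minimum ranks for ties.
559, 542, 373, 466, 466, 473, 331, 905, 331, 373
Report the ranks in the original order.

Sorted (ascending): 331, 331, 373, 373, 466, 466, 473, 542, 559, 905
The 2 values of 331 occupy positions 1–2 → each gets rank 1.
The 2 values of 373 occupy positions 3–4 → each gets rank 3.
The 2 values of 466 occupy positions 5–6 → each gets rank 5.

9, 8, 3, 5, 5, 7, 1, 10, 1, 3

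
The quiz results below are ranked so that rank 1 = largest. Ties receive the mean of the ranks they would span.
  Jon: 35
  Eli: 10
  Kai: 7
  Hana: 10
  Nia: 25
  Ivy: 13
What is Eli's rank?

4.5

Sorted (descending): 35, 25, 13, 10, 10, 7
The 2 values of 10 occupy positions 4–5 → average rank (4+5)/2 = 4.5.
Eli has value 10 → rank 4.5.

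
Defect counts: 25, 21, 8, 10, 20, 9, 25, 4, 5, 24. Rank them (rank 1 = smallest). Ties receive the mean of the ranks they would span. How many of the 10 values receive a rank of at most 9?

8

Sorted (ascending): 4, 5, 8, 9, 10, 20, 21, 24, 25, 25
The 2 values of 25 occupy positions 9–10 → average rank (9+10)/2 = 9.5.
Ranks ≤ 9: {1, 2, 3, 4, 5, 6, 7, 8} → 8 values.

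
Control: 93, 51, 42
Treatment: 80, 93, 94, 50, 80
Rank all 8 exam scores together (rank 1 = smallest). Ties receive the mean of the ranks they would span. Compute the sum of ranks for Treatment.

25.5

Sorted (ascending): 42, 50, 51, 80, 80, 93, 93, 94
The 2 values of 80 occupy positions 4–5 → average rank (4+5)/2 = 4.5.
The 2 values of 93 occupy positions 6–7 → average rank (6+7)/2 = 6.5.
Treatment values → pooled ranks: 80→4.5, 93→6.5, 94→8, 50→2, 80→4.5
Rank sum = 4.5 + 6.5 + 8 + 2 + 4.5 = 25.5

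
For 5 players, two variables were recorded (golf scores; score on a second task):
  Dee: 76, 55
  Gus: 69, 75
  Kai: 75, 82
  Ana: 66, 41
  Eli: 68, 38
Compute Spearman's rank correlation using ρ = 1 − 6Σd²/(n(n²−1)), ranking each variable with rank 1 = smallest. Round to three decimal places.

0.600

Ranks of variable 1: 5, 3, 4, 1, 2
Ranks of variable 2: 3, 4, 5, 2, 1
d = r₁ − r₂: 2, -1, -1, -1, 1
d²: 4, 1, 1, 1, 1; Σd² = 8
ρ = 1 − 6·8/(5·24) = 1 − 48/120 = 0.600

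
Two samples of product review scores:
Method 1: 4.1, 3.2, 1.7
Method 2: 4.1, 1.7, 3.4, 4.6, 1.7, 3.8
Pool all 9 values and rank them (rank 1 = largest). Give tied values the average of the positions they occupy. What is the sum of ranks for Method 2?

28.5

Sorted (descending): 4.6, 4.1, 4.1, 3.8, 3.4, 3.2, 1.7, 1.7, 1.7
The 2 values of 4.1 occupy positions 2–3 → average rank (2+3)/2 = 2.5.
The 3 values of 1.7 occupy positions 7–9 → average rank 8.
Method 2 values → pooled ranks: 4.1→2.5, 1.7→8, 3.4→5, 4.6→1, 1.7→8, 3.8→4
Rank sum = 2.5 + 8 + 5 + 1 + 8 + 4 = 28.5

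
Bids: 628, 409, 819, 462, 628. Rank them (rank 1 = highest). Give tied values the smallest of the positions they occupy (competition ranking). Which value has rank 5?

409

Sorted (descending): 819, 628, 628, 462, 409
The 2 values of 628 occupy positions 2–3 → each gets rank 2.
Rank 5 → value 409.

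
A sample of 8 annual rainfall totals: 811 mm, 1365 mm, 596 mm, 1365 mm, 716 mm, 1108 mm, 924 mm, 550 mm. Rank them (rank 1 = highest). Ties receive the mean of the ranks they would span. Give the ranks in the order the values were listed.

Sorted (descending): 1365, 1365, 1108, 924, 811, 716, 596, 550
The 2 values of 1365 occupy positions 1–2 → average rank (1+2)/2 = 1.5.

5, 1.5, 7, 1.5, 6, 3, 4, 8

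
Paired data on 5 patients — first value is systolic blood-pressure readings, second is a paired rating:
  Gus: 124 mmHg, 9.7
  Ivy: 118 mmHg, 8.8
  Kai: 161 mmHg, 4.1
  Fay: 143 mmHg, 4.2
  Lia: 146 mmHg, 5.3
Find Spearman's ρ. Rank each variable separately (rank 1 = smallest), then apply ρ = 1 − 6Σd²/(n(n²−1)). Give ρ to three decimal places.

Ranks of variable 1: 2, 1, 5, 3, 4
Ranks of variable 2: 5, 4, 1, 2, 3
d = r₁ − r₂: -3, -3, 4, 1, 1
d²: 9, 9, 16, 1, 1; Σd² = 36
ρ = 1 − 6·36/(5·24) = 1 − 216/120 = -0.800

-0.800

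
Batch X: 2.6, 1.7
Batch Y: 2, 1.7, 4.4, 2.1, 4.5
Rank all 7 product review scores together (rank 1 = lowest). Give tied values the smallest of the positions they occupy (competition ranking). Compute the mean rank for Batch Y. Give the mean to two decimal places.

Sorted (ascending): 1.7, 1.7, 2, 2.1, 2.6, 4.4, 4.5
The 2 values of 1.7 occupy positions 1–2 → each gets rank 1.
Batch Y values → pooled ranks: 2→3, 1.7→1, 4.4→6, 2.1→4, 4.5→7
Mean rank = (3 + 1 + 6 + 4 + 7) / 5 = 4.20

4.20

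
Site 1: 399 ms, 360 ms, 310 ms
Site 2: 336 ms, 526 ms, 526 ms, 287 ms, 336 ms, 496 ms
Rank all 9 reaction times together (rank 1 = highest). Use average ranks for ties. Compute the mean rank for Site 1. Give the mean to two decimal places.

Sorted (descending): 526, 526, 496, 399, 360, 336, 336, 310, 287
The 2 values of 526 occupy positions 1–2 → average rank (1+2)/2 = 1.5.
The 2 values of 336 occupy positions 6–7 → average rank (6+7)/2 = 6.5.
Site 1 values → pooled ranks: 399→4, 360→5, 310→8
Mean rank = (4 + 5 + 8) / 3 = 5.67

5.67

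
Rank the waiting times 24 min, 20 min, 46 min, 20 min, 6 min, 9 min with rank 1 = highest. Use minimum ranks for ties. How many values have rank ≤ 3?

4

Sorted (descending): 46, 24, 20, 20, 9, 6
The 2 values of 20 occupy positions 3–4 → each gets rank 3.
Ranks ≤ 3: {1, 2, 3, 3} → 4 values.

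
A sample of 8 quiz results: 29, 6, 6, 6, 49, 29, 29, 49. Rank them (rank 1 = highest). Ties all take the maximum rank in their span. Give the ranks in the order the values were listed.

5, 8, 8, 8, 2, 5, 5, 2

Sorted (descending): 49, 49, 29, 29, 29, 6, 6, 6
The 2 values of 49 occupy positions 1–2 → each gets rank 2.
The 3 values of 29 occupy positions 3–5 → each gets rank 5.
The 3 values of 6 occupy positions 6–8 → each gets rank 8.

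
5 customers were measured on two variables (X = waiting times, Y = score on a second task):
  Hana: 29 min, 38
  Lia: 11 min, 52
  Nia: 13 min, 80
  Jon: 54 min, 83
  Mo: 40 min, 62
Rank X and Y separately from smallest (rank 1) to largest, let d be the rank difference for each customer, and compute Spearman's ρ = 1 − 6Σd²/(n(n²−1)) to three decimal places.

Ranks of variable 1: 3, 1, 2, 5, 4
Ranks of variable 2: 1, 2, 4, 5, 3
d = r₁ − r₂: 2, -1, -2, 0, 1
d²: 4, 1, 4, 0, 1; Σd² = 10
ρ = 1 − 6·10/(5·24) = 1 − 60/120 = 0.500

0.500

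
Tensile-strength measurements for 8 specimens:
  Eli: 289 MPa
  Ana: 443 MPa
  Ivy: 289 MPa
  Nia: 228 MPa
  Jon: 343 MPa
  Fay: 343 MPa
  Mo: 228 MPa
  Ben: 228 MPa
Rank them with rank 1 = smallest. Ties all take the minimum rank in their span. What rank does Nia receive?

1

Sorted (ascending): 228, 228, 228, 289, 289, 343, 343, 443
The 3 values of 228 occupy positions 1–3 → each gets rank 1.
The 2 values of 289 occupy positions 4–5 → each gets rank 4.
The 2 values of 343 occupy positions 6–7 → each gets rank 6.
Nia has value 228 MPa → rank 1.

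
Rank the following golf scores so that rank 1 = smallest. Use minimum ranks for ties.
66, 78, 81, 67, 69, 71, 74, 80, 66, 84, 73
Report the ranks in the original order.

Sorted (ascending): 66, 66, 67, 69, 71, 73, 74, 78, 80, 81, 84
The 2 values of 66 occupy positions 1–2 → each gets rank 1.

1, 8, 10, 3, 4, 5, 7, 9, 1, 11, 6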